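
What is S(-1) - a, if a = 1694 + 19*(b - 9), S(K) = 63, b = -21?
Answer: -1061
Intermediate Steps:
a = 1124 (a = 1694 + 19*(-21 - 9) = 1694 + 19*(-30) = 1694 - 570 = 1124)
S(-1) - a = 63 - 1*1124 = 63 - 1124 = -1061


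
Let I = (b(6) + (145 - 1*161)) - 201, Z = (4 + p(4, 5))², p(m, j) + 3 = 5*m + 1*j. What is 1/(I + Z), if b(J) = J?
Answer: 1/465 ≈ 0.0021505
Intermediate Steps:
p(m, j) = -3 + j + 5*m (p(m, j) = -3 + (5*m + 1*j) = -3 + (5*m + j) = -3 + (j + 5*m) = -3 + j + 5*m)
Z = 676 (Z = (4 + (-3 + 5 + 5*4))² = (4 + (-3 + 5 + 20))² = (4 + 22)² = 26² = 676)
I = -211 (I = (6 + (145 - 1*161)) - 201 = (6 + (145 - 161)) - 201 = (6 - 16) - 201 = -10 - 201 = -211)
1/(I + Z) = 1/(-211 + 676) = 1/465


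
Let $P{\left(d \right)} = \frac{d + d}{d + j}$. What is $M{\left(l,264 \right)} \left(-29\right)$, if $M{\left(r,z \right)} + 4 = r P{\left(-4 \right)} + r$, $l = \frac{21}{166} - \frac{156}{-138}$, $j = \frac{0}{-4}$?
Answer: $\frac{25375}{3818} \approx 6.6461$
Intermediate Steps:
$j = 0$ ($j = 0 \left(- \frac{1}{4}\right) = 0$)
$P{\left(d \right)} = 2$ ($P{\left(d \right)} = \frac{d + d}{d + 0} = \frac{2 d}{d} = 2$)
$l = \frac{4799}{3818}$ ($l = 21 \cdot \frac{1}{166} - - \frac{26}{23} = \frac{21}{166} + \frac{26}{23} = \frac{4799}{3818} \approx 1.2569$)
$M{\left(r,z \right)} = -4 + 3 r$ ($M{\left(r,z \right)} = -4 + \left(r 2 + r\right) = -4 + \left(2 r + r\right) = -4 + 3 r$)
$M{\left(l,264 \right)} \left(-29\right) = \left(-4 + 3 \cdot \frac{4799}{3818}\right) \left(-29\right) = \left(-4 + \frac{14397}{3818}\right) \left(-29\right) = \left(- \frac{875}{3818}\right) \left(-29\right) = \frac{25375}{3818}$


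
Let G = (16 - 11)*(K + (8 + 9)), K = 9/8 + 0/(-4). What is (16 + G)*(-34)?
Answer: -14501/4 ≈ -3625.3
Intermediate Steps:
K = 9/8 (K = 9*(⅛) + 0*(-¼) = 9/8 + 0 = 9/8 ≈ 1.1250)
G = 725/8 (G = (16 - 11)*(9/8 + (8 + 9)) = 5*(9/8 + 17) = 5*(145/8) = 725/8 ≈ 90.625)
(16 + G)*(-34) = (16 + 725/8)*(-34) = (853/8)*(-34) = -14501/4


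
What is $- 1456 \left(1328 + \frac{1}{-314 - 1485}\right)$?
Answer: $- \frac{496926768}{257} \approx -1.9336 \cdot 10^{6}$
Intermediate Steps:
$- 1456 \left(1328 + \frac{1}{-314 - 1485}\right) = - 1456 \left(1328 + \frac{1}{-1799}\right) = - 1456 \left(1328 - \frac{1}{1799}\right) = \left(-1456\right) \frac{2389071}{1799} = - \frac{496926768}{257}$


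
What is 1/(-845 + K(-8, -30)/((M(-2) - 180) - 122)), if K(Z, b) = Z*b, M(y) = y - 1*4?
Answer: -77/65125 ≈ -0.0011823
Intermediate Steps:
M(y) = -4 + y (M(y) = y - 4 = -4 + y)
1/(-845 + K(-8, -30)/((M(-2) - 180) - 122)) = 1/(-845 + (-8*(-30))/(((-4 - 2) - 180) - 122)) = 1/(-845 + 240/((-6 - 180) - 122)) = 1/(-845 + 240/(-186 - 122)) = 1/(-845 + 240/(-308)) = 1/(-845 + 240*(-1/308)) = 1/(-845 - 60/77) = 1/(-65125/77) = -77/65125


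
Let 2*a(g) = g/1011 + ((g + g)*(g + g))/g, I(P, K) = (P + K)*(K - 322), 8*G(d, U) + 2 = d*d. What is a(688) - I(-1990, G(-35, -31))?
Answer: -20014721731/64704 ≈ -3.0933e+5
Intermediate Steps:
G(d, U) = -1/4 + d**2/8 (G(d, U) = -1/4 + (d*d)/8 = -1/4 + d**2/8)
I(P, K) = (-322 + K)*(K + P) (I(P, K) = (K + P)*(-322 + K) = (-322 + K)*(K + P))
a(g) = 4045*g/2022 (a(g) = (g/1011 + ((g + g)*(g + g))/g)/2 = (g*(1/1011) + ((2*g)*(2*g))/g)/2 = (g/1011 + (4*g**2)/g)/2 = (g/1011 + 4*g)/2 = (4045*g/1011)/2 = 4045*g/2022)
a(688) - I(-1990, G(-35, -31)) = (4045/2022)*688 - ((-1/4 + (1/8)*(-35)**2)**2 - 322*(-1/4 + (1/8)*(-35)**2) - 322*(-1990) + (-1/4 + (1/8)*(-35)**2)*(-1990)) = 1391480/1011 - ((-1/4 + (1/8)*1225)**2 - 322*(-1/4 + (1/8)*1225) + 640780 + (-1/4 + (1/8)*1225)*(-1990)) = 1391480/1011 - ((-1/4 + 1225/8)**2 - 322*(-1/4 + 1225/8) + 640780 + (-1/4 + 1225/8)*(-1990)) = 1391480/1011 - ((1223/8)**2 - 322*1223/8 + 640780 + (1223/8)*(-1990)) = 1391480/1011 - (1495729/64 - 196903/4 + 640780 - 1216885/4) = 1391480/1011 - 1*19885041/64 = 1391480/1011 - 19885041/64 = -20014721731/64704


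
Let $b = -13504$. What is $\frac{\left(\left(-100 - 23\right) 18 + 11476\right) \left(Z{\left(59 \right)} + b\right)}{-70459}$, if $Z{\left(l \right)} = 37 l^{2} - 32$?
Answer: $- \frac{1067547382}{70459} \approx -15151.0$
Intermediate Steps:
$Z{\left(l \right)} = -32 + 37 l^{2}$
$\frac{\left(\left(-100 - 23\right) 18 + 11476\right) \left(Z{\left(59 \right)} + b\right)}{-70459} = \frac{\left(\left(-100 - 23\right) 18 + 11476\right) \left(\left(-32 + 37 \cdot 59^{2}\right) - 13504\right)}{-70459} = \left(\left(-123\right) 18 + 11476\right) \left(\left(-32 + 37 \cdot 3481\right) - 13504\right) \left(- \frac{1}{70459}\right) = \left(-2214 + 11476\right) \left(\left(-32 + 128797\right) - 13504\right) \left(- \frac{1}{70459}\right) = 9262 \left(128765 - 13504\right) \left(- \frac{1}{70459}\right) = 9262 \cdot 115261 \left(- \frac{1}{70459}\right) = 1067547382 \left(- \frac{1}{70459}\right) = - \frac{1067547382}{70459}$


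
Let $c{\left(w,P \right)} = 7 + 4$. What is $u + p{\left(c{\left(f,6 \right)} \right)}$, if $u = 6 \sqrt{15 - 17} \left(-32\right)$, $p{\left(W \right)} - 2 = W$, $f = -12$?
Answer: $13 - 192 i \sqrt{2} \approx 13.0 - 271.53 i$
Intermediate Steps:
$c{\left(w,P \right)} = 11$
$p{\left(W \right)} = 2 + W$
$u = - 192 i \sqrt{2}$ ($u = 6 \sqrt{-2} \left(-32\right) = 6 i \sqrt{2} \left(-32\right) = - 192 i \sqrt{2} \approx - 271.53 i$)
$u + p{\left(c{\left(f,6 \right)} \right)} = - 192 i \sqrt{2} + \left(2 + 11\right) = - 192 i \sqrt{2} + 13 = 13 - 192 i \sqrt{2}$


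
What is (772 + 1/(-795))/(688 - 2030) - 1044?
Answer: -1114446899/1066890 ≈ -1044.6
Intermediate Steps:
(772 + 1/(-795))/(688 - 2030) - 1044 = (772 - 1/795)/(-1342) - 1044 = (613739/795)*(-1/1342) - 1044 = -613739/1066890 - 1044 = -1114446899/1066890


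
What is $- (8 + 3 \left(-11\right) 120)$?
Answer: $3952$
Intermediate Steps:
$- (8 + 3 \left(-11\right) 120) = - (8 - 3960) = \left(-1\right) \left(-3952\right) = 3952$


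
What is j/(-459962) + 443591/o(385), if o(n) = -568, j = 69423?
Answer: -102037217903/130629208 ≈ -781.12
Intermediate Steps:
j/(-459962) + 443591/o(385) = 69423/(-459962) + 443591/(-568) = 69423*(-1/459962) + 443591*(-1/568) = -69423/459962 - 443591/568 = -102037217903/130629208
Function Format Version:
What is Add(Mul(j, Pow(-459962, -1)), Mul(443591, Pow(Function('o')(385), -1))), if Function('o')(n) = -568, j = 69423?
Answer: Rational(-102037217903, 130629208) ≈ -781.12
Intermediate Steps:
Add(Mul(j, Pow(-459962, -1)), Mul(443591, Pow(Function('o')(385), -1))) = Add(Mul(69423, Pow(-459962, -1)), Mul(443591, Pow(-568, -1))) = Add(Mul(69423, Rational(-1, 459962)), Mul(443591, Rational(-1, 568))) = Add(Rational(-69423, 459962), Rational(-443591, 568)) = Rational(-102037217903, 130629208)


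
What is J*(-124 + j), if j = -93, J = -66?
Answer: 14322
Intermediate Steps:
J*(-124 + j) = -66*(-124 - 93) = -66*(-217) = 14322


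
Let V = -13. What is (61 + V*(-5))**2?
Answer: 15876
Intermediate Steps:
(61 + V*(-5))**2 = (61 - 13*(-5))**2 = (61 + 65)**2 = 126**2 = 15876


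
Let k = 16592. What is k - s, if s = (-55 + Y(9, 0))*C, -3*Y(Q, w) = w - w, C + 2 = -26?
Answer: 15052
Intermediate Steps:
C = -28 (C = -2 - 26 = -28)
Y(Q, w) = 0 (Y(Q, w) = -(w - w)/3 = -⅓*0 = 0)
s = 1540 (s = (-55 + 0)*(-28) = -55*(-28) = 1540)
k - s = 16592 - 1*1540 = 16592 - 1540 = 15052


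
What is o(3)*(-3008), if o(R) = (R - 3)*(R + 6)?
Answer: 0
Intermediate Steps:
o(R) = (-3 + R)*(6 + R)
o(3)*(-3008) = (-18 + 3² + 3*3)*(-3008) = (-18 + 9 + 9)*(-3008) = 0*(-3008) = 0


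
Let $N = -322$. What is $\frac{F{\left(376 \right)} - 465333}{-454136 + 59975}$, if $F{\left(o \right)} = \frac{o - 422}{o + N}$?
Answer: $\frac{12564014}{10642347} \approx 1.1806$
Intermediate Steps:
$F{\left(o \right)} = \frac{-422 + o}{-322 + o}$ ($F{\left(o \right)} = \frac{o - 422}{o - 322} = \frac{-422 + o}{-322 + o}$)
$\frac{F{\left(376 \right)} - 465333}{-454136 + 59975} = \frac{\frac{-422 + 376}{-322 + 376} - 465333}{-454136 + 59975} = \frac{\frac{1}{54} \left(-46\right) - 465333}{-394161} = \left(\frac{1}{54} \left(-46\right) - 465333\right) \left(- \frac{1}{394161}\right) = \left(- \frac{23}{27} - 465333\right) \left(- \frac{1}{394161}\right) = \left(- \frac{12564014}{27}\right) \left(- \frac{1}{394161}\right) = \frac{12564014}{10642347}$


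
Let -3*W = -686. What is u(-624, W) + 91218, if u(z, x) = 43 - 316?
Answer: 90945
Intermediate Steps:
W = 686/3 (W = -1/3*(-686) = 686/3 ≈ 228.67)
u(z, x) = -273
u(-624, W) + 91218 = -273 + 91218 = 90945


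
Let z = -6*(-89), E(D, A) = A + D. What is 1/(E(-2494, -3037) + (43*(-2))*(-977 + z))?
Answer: 1/32567 ≈ 3.0706e-5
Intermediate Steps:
z = 534
1/(E(-2494, -3037) + (43*(-2))*(-977 + z)) = 1/((-3037 - 2494) + (43*(-2))*(-977 + 534)) = 1/(-5531 - 86*(-443)) = 1/(-5531 + 38098) = 1/32567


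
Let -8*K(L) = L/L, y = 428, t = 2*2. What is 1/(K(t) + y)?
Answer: 8/3423 ≈ 0.0023371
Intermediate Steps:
t = 4
K(L) = -1/8 (K(L) = -L/(8*L) = -1/8*1 = -1/8)
1/(K(t) + y) = 1/(-1/8 + 428) = 1/(3423/8) = 8/3423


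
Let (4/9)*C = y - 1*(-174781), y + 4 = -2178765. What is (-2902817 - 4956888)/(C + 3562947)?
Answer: 7859705/946026 ≈ 8.3081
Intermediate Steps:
y = -2178769 (y = -4 - 2178765 = -2178769)
C = -4508973 (C = 9*(-2178769 - 1*(-174781))/4 = 9*(-2178769 + 174781)/4 = (9/4)*(-2003988) = -4508973)
(-2902817 - 4956888)/(C + 3562947) = (-2902817 - 4956888)/(-4508973 + 3562947) = -7859705/(-946026) = -7859705*(-1/946026) = 7859705/946026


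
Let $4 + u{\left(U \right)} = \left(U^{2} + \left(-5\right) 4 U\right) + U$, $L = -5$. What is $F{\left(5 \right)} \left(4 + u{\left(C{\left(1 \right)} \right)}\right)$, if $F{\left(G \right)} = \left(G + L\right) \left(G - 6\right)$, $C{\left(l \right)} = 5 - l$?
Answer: $0$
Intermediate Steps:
$u{\left(U \right)} = -4 + U^{2} - 19 U$ ($u{\left(U \right)} = -4 + \left(\left(U^{2} + \left(-5\right) 4 U\right) + U\right) = -4 + \left(\left(U^{2} - 20 U\right) + U\right) = -4 + \left(U^{2} - 19 U\right) = -4 + U^{2} - 19 U$)
$F{\left(G \right)} = \left(-6 + G\right) \left(-5 + G\right)$ ($F{\left(G \right)} = \left(G - 5\right) \left(G - 6\right) = \left(-5 + G\right) \left(-6 + G\right) = \left(-6 + G\right) \left(-5 + G\right)$)
$F{\left(5 \right)} \left(4 + u{\left(C{\left(1 \right)} \right)}\right) = \left(30 + 5^{2} - 55\right) \left(4 - \left(4 - \left(5 - 1\right)^{2} + 19 \left(5 - 1\right)\right)\right) = \left(30 + 25 - 55\right) \left(4 - \left(4 - \left(5 - 1\right)^{2} + 19 \left(5 - 1\right)\right)\right) = 0 \left(4 - \left(80 - 16\right)\right) = 0 \left(4 - 64\right) = 0 \left(-60\right) = 0$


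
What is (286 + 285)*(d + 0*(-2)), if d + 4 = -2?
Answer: -3426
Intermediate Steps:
d = -6 (d = -4 - 2 = -6)
(286 + 285)*(d + 0*(-2)) = (286 + 285)*(-6 + 0*(-2)) = 571*(-6 + 0) = 571*(-6) = -3426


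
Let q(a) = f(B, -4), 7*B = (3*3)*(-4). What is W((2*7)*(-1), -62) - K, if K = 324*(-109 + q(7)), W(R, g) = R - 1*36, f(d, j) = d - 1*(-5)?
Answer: 247186/7 ≈ 35312.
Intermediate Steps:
B = -36/7 (B = ((3*3)*(-4))/7 = (9*(-4))/7 = (⅐)*(-36) = -36/7 ≈ -5.1429)
f(d, j) = 5 + d (f(d, j) = d + 5 = 5 + d)
q(a) = -⅐ (q(a) = 5 - 36/7 = -⅐)
W(R, g) = -36 + R (W(R, g) = R - 36 = -36 + R)
K = -247536/7 (K = 324*(-109 - ⅐) = 324*(-764/7) = -247536/7 ≈ -35362.)
W((2*7)*(-1), -62) - K = (-36 + (2*7)*(-1)) - 1*(-247536/7) = (-36 + 14*(-1)) + 247536/7 = (-36 - 14) + 247536/7 = -50 + 247536/7 = 247186/7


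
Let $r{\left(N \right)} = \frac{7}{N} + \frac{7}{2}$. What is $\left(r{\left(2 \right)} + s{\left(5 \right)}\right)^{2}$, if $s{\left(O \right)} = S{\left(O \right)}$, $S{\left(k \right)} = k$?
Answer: $144$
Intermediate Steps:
$r{\left(N \right)} = \frac{7}{2} + \frac{7}{N}$ ($r{\left(N \right)} = \frac{7}{N} + 7 \cdot \frac{1}{2} = \frac{7}{N} + \frac{7}{2} = \frac{7}{2} + \frac{7}{N}$)
$s{\left(O \right)} = O$
$\left(r{\left(2 \right)} + s{\left(5 \right)}\right)^{2} = \left(\left(\frac{7}{2} + \frac{7}{2}\right) + 5\right)^{2} = \left(7 + 5\right)^{2} = 12^{2} = 144$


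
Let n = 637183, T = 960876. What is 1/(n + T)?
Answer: 1/1598059 ≈ 6.2576e-7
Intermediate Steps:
1/(n + T) = 1/(637183 + 960876) = 1/1598059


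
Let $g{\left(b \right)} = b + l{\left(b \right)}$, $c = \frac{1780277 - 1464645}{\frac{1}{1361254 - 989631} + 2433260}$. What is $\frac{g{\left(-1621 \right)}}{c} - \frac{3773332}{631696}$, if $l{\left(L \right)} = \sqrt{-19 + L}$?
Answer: $- \frac{57898832078051336453}{4630967747968016} + \frac{904255380981 i \sqrt{410}}{58648055368} \approx -12503.0 + 312.2 i$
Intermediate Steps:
$c = \frac{117296110736}{904255380981}$ ($c = \frac{315632}{\frac{1}{371623} + 2433260} = \frac{315632}{\frac{904255380981}{371623}} = 315632 \cdot \frac{371623}{904255380981} = \frac{117296110736}{904255380981} \approx 0.12972$)
$g{\left(b \right)} = b + \sqrt{-19 + b}$
$\frac{g{\left(-1621 \right)}}{c} - \frac{3773332}{631696} = \frac{-1621 + \sqrt{-19 - 1621}}{\frac{117296110736}{904255380981}} - \frac{3773332}{631696} = \left(-1621 + \sqrt{-1640}\right) \frac{904255380981}{117296110736} - \frac{943333}{157924} = \left(-1621 + 2 i \sqrt{410}\right) \frac{904255380981}{117296110736} - \frac{943333}{157924} = \left(- \frac{1465797972570201}{117296110736} + \frac{904255380981 i \sqrt{410}}{58648055368}\right) - \frac{943333}{157924} = - \frac{57898832078051336453}{4630967747968016} + \frac{904255380981 i \sqrt{410}}{58648055368}$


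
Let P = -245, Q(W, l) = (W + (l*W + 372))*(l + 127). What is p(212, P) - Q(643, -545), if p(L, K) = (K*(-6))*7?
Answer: -146047270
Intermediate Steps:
Q(W, l) = (127 + l)*(372 + W + W*l) (Q(W, l) = (W + (W*l + 372))*(127 + l) = (W + (372 + W*l))*(127 + l) = (372 + W + W*l)*(127 + l) = (127 + l)*(372 + W + W*l))
p(L, K) = -42*K (p(L, K) = -6*K*7 = -42*K)
p(212, P) - Q(643, -545) = -42*(-245) - (47244 + 127*643 + 372*(-545) + 643*(-545)² + 128*643*(-545)) = 10290 - (47244 + 81661 - 202740 + 643*297025 - 44855680) = 10290 - (47244 + 81661 - 202740 + 190987075 - 44855680) = 10290 - 1*146057560 = 10290 - 146057560 = -146047270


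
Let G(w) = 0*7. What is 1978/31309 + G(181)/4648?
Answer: 1978/31309 ≈ 0.063177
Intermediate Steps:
G(w) = 0
1978/31309 + G(181)/4648 = 1978/31309 + 0/4648 = 1978*(1/31309) + 0*(1/4648) = 1978/31309 + 0 = 1978/31309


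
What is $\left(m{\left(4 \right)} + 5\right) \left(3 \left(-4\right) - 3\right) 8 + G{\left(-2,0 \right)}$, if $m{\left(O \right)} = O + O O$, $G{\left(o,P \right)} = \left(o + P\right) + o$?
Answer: $-3004$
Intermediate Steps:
$G{\left(o,P \right)} = P + 2 o$ ($G{\left(o,P \right)} = \left(P + o\right) + o = P + 2 o$)
$m{\left(O \right)} = O + O^{2}$
$\left(m{\left(4 \right)} + 5\right) \left(3 \left(-4\right) - 3\right) 8 + G{\left(-2,0 \right)} = \left(4 \left(1 + 4\right) + 5\right) \left(3 \left(-4\right) - 3\right) 8 + \left(0 + 2 \left(-2\right)\right) = \left(4 \cdot 5 + 5\right) \left(-12 - 3\right) 8 + \left(0 - 4\right) = \left(20 + 5\right) \left(-15\right) 8 - 4 = 25 \left(-15\right) 8 - 4 = \left(-375\right) 8 - 4 = -3000 - 4 = -3004$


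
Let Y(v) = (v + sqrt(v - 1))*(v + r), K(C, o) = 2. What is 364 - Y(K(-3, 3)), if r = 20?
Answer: 298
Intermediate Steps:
Y(v) = (20 + v)*(v + sqrt(-1 + v)) (Y(v) = (v + sqrt(v - 1))*(v + 20) = (v + sqrt(-1 + v))*(20 + v) = (20 + v)*(v + sqrt(-1 + v)))
364 - Y(K(-3, 3)) = 364 - (2**2 + 20*2 + 20*sqrt(-1 + 2) + 2*sqrt(-1 + 2)) = 364 - (4 + 40 + 20*sqrt(1) + 2*sqrt(1)) = 364 - (4 + 40 + 20*1 + 2*1) = 364 - (4 + 40 + 20 + 2) = 364 - 1*66 = 364 - 66 = 298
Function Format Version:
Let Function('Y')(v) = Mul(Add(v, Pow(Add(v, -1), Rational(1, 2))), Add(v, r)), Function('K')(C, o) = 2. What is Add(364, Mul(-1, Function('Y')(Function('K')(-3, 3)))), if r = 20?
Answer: 298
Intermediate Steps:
Function('Y')(v) = Mul(Add(20, v), Add(v, Pow(Add(-1, v), Rational(1, 2)))) (Function('Y')(v) = Mul(Add(v, Pow(Add(v, -1), Rational(1, 2))), Add(v, 20)) = Mul(Add(v, Pow(Add(-1, v), Rational(1, 2))), Add(20, v)) = Mul(Add(20, v), Add(v, Pow(Add(-1, v), Rational(1, 2)))))
Add(364, Mul(-1, Function('Y')(Function('K')(-3, 3)))) = Add(364, Mul(-1, Add(Pow(2, 2), Mul(20, 2), Mul(20, Pow(Add(-1, 2), Rational(1, 2))), Mul(2, Pow(Add(-1, 2), Rational(1, 2)))))) = Add(364, Mul(-1, Add(4, 40, Mul(20, Pow(1, Rational(1, 2))), Mul(2, Pow(1, Rational(1, 2)))))) = Add(364, Mul(-1, Add(4, 40, Mul(20, 1), Mul(2, 1)))) = Add(364, Mul(-1, Add(4, 40, 20, 2))) = Add(364, Mul(-1, 66)) = Add(364, -66) = 298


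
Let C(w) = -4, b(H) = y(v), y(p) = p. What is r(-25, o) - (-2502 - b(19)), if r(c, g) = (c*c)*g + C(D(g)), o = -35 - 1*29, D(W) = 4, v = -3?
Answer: -37505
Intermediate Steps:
b(H) = -3
o = -64 (o = -35 - 29 = -64)
r(c, g) = -4 + g*c² (r(c, g) = (c*c)*g - 4 = c²*g - 4 = g*c² - 4 = -4 + g*c²)
r(-25, o) - (-2502 - b(19)) = (-4 - 64*(-25)²) - (-2502 - 1*(-3)) = (-4 - 64*625) - (-2502 + 3) = (-4 - 40000) - 1*(-2499) = -40004 + 2499 = -37505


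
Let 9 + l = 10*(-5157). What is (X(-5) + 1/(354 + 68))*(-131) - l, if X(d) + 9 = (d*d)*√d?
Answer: 22263745/422 - 3275*I*√5 ≈ 52758.0 - 7323.1*I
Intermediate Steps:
l = -51579 (l = -9 + 10*(-5157) = -9 - 51570 = -51579)
X(d) = -9 + d^(5/2) (X(d) = -9 + (d*d)*√d = -9 + d²*√d = -9 + d^(5/2))
(X(-5) + 1/(354 + 68))*(-131) - l = ((-9 + (-5)^(5/2)) + 1/(354 + 68))*(-131) - 1*(-51579) = ((-9 + 25*I*√5) + 1/422)*(-131) + 51579 = (-3797/422 + 25*I*√5)*(-131) + 51579 = (497407/422 - 3275*I*√5) + 51579 = 22263745/422 - 3275*I*√5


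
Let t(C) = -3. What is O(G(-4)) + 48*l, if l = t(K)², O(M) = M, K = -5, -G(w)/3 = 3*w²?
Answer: 288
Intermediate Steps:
G(w) = -9*w²
l = 9 (l = (-3)² = 9)
O(G(-4)) + 48*l = -9*(-4)² + 48*9 = -9*16 + 432 = -144 + 432 = 288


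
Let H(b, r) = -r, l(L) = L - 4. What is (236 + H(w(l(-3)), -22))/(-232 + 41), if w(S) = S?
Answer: -258/191 ≈ -1.3508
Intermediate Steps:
l(L) = -4 + L
(236 + H(w(l(-3)), -22))/(-232 + 41) = (236 - 1*(-22))/(-232 + 41) = (236 + 22)/(-191) = 258*(-1/191) = -258/191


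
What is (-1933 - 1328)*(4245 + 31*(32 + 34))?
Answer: -20514951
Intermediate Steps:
(-1933 - 1328)*(4245 + 31*(32 + 34)) = -3261*(4245 + 31*66) = -3261*(4245 + 2046) = -3261*6291 = -20514951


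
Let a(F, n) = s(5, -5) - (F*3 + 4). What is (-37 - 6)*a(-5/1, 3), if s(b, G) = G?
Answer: -258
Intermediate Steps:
a(F, n) = -9 - 3*F (a(F, n) = -5 - (F*3 + 4) = -5 - (3*F + 4) = -5 - (4 + 3*F) = -5 + (-4 - 3*F) = -9 - 3*F)
(-37 - 6)*a(-5/1, 3) = (-37 - 6)*(-9 - (-15)/1) = -43*(-9 - (-15)) = -43*(-9 - 3*(-5)) = -43*(-9 + 15) = -43*6 = -258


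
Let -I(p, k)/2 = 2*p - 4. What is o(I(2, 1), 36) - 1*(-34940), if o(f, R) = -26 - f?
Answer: 34914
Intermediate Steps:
I(p, k) = 8 - 4*p (I(p, k) = -2*(2*p - 4) = -2*(-4 + 2*p) = 8 - 4*p)
o(I(2, 1), 36) - 1*(-34940) = (-26 - (8 - 4*2)) - 1*(-34940) = (-26 - (8 - 8)) + 34940 = (-26 - 1*0) + 34940 = (-26 + 0) + 34940 = -26 + 34940 = 34914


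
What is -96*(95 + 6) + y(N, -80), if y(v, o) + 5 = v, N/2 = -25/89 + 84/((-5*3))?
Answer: -4322179/445 ≈ -9712.8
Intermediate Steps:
N = -5234/445 (N = 2*(-25/89 + 84/((-5*3))) = 2*(-25*1/89 + 84/(-15)) = 2*(-25/89 + 84*(-1/15)) = 2*(-25/89 - 28/5) = 2*(-2617/445) = -5234/445 ≈ -11.762)
y(v, o) = -5 + v
-96*(95 + 6) + y(N, -80) = -96*(95 + 6) + (-5 - 5234/445) = -96*101 - 7459/445 = -9696 - 7459/445 = -4322179/445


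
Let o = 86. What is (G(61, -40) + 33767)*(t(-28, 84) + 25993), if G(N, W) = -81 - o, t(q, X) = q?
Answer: 872424000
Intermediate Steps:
G(N, W) = -167 (G(N, W) = -81 - 1*86 = -81 - 86 = -167)
(G(61, -40) + 33767)*(t(-28, 84) + 25993) = (-167 + 33767)*(-28 + 25993) = 33600*25965 = 872424000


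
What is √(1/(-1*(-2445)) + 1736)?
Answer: √10377853845/2445 ≈ 41.665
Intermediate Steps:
√(1/(-1*(-2445)) + 1736) = √(1/2445 + 1736) = √(4244521/2445) = √10377853845/2445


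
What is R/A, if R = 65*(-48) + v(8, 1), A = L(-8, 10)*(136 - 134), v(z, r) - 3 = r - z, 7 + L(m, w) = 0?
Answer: 1562/7 ≈ 223.14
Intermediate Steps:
L(m, w) = -7 (L(m, w) = -7 + 0 = -7)
v(z, r) = 3 + r - z (v(z, r) = 3 + (r - z) = 3 + r - z)
A = -14 (A = -7*(136 - 134) = -7*2 = -14)
R = -3124 (R = 65*(-48) + (3 + 1 - 1*8) = -3120 + (3 + 1 - 8) = -3120 - 4 = -3124)
R/A = -3124/(-14) = -3124*(-1/14) = 1562/7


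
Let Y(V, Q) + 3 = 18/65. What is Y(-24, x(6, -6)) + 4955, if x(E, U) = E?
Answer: 321898/65 ≈ 4952.3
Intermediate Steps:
Y(V, Q) = -177/65 (Y(V, Q) = -3 + 18/65 = -177/65)
Y(-24, x(6, -6)) + 4955 = -177/65 + 4955 = 321898/65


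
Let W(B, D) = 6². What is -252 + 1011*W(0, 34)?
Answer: 36144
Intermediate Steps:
W(B, D) = 36
-252 + 1011*W(0, 34) = -252 + 1011*36 = -252 + 36396 = 36144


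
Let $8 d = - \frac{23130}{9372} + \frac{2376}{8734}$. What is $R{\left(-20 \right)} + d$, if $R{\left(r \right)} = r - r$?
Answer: $- \frac{1361739}{4960912} \approx -0.27449$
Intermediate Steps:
$R{\left(r \right)} = 0$
$d = - \frac{1361739}{4960912}$ ($d = \frac{- \frac{23130}{9372} + \frac{2376}{8734}}{8} = \frac{\left(-23130\right) \frac{1}{9372} + 2376 \cdot \frac{1}{8734}}{8} = \frac{- \frac{3855}{1562} + \frac{108}{397}}{8} = \frac{1}{8} \left(- \frac{1361739}{620114}\right) = - \frac{1361739}{4960912} \approx -0.27449$)
$R{\left(-20 \right)} + d = 0 - \frac{1361739}{4960912} = - \frac{1361739}{4960912}$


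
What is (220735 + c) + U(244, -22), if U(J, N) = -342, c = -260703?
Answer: -40310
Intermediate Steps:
(220735 + c) + U(244, -22) = (220735 - 260703) - 342 = -39968 - 342 = -40310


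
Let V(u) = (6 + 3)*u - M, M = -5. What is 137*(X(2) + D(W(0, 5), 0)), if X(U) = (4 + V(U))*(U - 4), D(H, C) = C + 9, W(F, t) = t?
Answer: -6165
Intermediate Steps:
D(H, C) = 9 + C
V(u) = 5 + 9*u (V(u) = (6 + 3)*u - 1*(-5) = 9*u + 5 = 5 + 9*u)
X(U) = (-4 + U)*(9 + 9*U) (X(U) = (4 + (5 + 9*U))*(U - 4) = (9 + 9*U)*(-4 + U) = (-4 + U)*(9 + 9*U))
137*(X(2) + D(W(0, 5), 0)) = 137*((-36 - 27*2 + 9*2²) + (9 + 0)) = 137*((-36 - 54 + 9*4) + 9) = 137*((-36 - 54 + 36) + 9) = 137*(-54 + 9) = 137*(-45) = -6165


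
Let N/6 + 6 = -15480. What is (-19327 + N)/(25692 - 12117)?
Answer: -112243/13575 ≈ -8.2684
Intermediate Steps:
N = -92916 (N = -36 + 6*(-15480) = -36 - 92880 = -92916)
(-19327 + N)/(25692 - 12117) = (-19327 - 92916)/(25692 - 12117) = -112243/13575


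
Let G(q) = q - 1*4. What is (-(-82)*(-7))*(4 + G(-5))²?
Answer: -14350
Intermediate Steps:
G(q) = -4 + q (G(q) = q - 4 = -4 + q)
(-(-82)*(-7))*(4 + G(-5))² = (-(-82)*(-7))*(4 + (-4 - 5))² = (-41*14)*(4 - 9)² = -574*(-5)² = -574*25 = -14350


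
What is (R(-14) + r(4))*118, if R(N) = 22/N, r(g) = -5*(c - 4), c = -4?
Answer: 31742/7 ≈ 4534.6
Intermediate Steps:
r(g) = 40 (r(g) = -5*(-4 - 4) = -5*(-8) = 40)
(R(-14) + r(4))*118 = (22/(-14) + 40)*118 = (22*(-1/14) + 40)*118 = (-11/7 + 40)*118 = (269/7)*118 = 31742/7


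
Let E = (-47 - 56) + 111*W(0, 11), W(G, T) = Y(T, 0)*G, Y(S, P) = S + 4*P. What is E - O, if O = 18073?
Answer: -18176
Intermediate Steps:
W(G, T) = G*T (W(G, T) = (T + 4*0)*G = (T + 0)*G = T*G = G*T)
E = -103 (E = (-47 - 56) + 111*(0*11) = -103 + 111*0 = -103 + 0 = -103)
E - O = -103 - 1*18073 = -103 - 18073 = -18176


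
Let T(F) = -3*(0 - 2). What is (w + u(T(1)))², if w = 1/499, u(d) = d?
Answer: 8970025/249001 ≈ 36.024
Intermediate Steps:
T(F) = 6 (T(F) = -3*(-2) = 6)
w = 1/499 ≈ 0.0020040
(w + u(T(1)))² = (1/499 + 6)² = (2995/499)² = 8970025/249001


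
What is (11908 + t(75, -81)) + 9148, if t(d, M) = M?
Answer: 20975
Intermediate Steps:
(11908 + t(75, -81)) + 9148 = (11908 - 81) + 9148 = 11827 + 9148 = 20975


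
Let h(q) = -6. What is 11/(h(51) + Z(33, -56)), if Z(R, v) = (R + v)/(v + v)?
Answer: -112/59 ≈ -1.8983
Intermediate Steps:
Z(R, v) = (R + v)/(2*v) (Z(R, v) = (R + v)/((2*v)) = (R + v)*(1/(2*v)) = (R + v)/(2*v))
11/(h(51) + Z(33, -56)) = 11/(-6 + (1/2)*(33 - 56)/(-56)) = 11/(-6 + (1/2)*(-1/56)*(-23)) = 11/(-6 + 23/112) = 11/(-649/112) = -112/649*11 = -112/59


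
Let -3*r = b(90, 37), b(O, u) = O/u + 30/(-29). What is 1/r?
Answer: -1073/500 ≈ -2.1460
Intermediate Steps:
b(O, u) = -30/29 + O/u (b(O, u) = O/u + 30*(-1/29) = O/u - 30/29 = -30/29 + O/u)
r = -500/1073 (r = -(-30/29 + 90/37)/3 = -1/3*1500/1073 = -500/1073 ≈ -0.46598)
1/r = 1/(-500/1073) = -1073/500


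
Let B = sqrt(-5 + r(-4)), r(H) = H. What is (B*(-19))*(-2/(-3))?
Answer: -38*I ≈ -38.0*I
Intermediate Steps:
B = 3*I (B = sqrt(-5 - 4) = sqrt(-9) = 3*I ≈ 3.0*I)
(B*(-19))*(-2/(-3)) = ((3*I)*(-19))*(-2/(-3)) = (-57*I)*(-2*(-1/3)) = -57*I*(2/3) = -38*I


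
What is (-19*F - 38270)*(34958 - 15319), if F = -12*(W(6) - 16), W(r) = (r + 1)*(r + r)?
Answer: -447101474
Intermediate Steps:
W(r) = 2*r*(1 + r) (W(r) = (1 + r)*(2*r) = 2*r*(1 + r))
F = -816 (F = -12*(2*6*(1 + 6) - 16) = -12*(2*6*7 - 16) = -12*(84 - 16) = -12*68 = -816)
(-19*F - 38270)*(34958 - 15319) = (-19*(-816) - 38270)*(34958 - 15319) = (15504 - 38270)*19639 = -22766*19639 = -447101474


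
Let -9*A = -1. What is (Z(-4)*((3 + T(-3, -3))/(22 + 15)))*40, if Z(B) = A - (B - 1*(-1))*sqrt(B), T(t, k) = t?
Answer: 0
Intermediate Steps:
A = 1/9 (A = -1/9*(-1) = 1/9 ≈ 0.11111)
Z(B) = 1/9 - sqrt(B)*(1 + B) (Z(B) = 1/9 - (B - 1*(-1))*sqrt(B) = 1/9 - (B + 1)*sqrt(B) = 1/9 - (1 + B)*sqrt(B) = 1/9 - sqrt(B)*(1 + B))
(Z(-4)*((3 + T(-3, -3))/(22 + 15)))*40 = ((1/9 - sqrt(-4) - (-4)**(3/2))*((3 - 3)/(22 + 15)))*40 = ((1/9 - 2*I - (-8)*I)*(0/37))*40 = ((1/9 - 2*I + 8*I)*(0*(1/37)))*40 = ((1/9 + 6*I)*0)*40 = 0*40 = 0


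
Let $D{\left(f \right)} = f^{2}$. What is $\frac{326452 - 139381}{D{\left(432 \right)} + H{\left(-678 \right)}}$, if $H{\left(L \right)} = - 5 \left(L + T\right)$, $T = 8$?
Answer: $\frac{187071}{189974} \approx 0.98472$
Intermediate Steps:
$H{\left(L \right)} = -40 - 5 L$ ($H{\left(L \right)} = - 5 \left(L + 8\right) = - 5 \left(8 + L\right) = -40 - 5 L$)
$\frac{326452 - 139381}{D{\left(432 \right)} + H{\left(-678 \right)}} = \frac{326452 - 139381}{432^{2} - -3350} = \frac{187071}{186624 + \left(-40 + 3390\right)} = \frac{187071}{186624 + 3350} = \frac{187071}{189974}$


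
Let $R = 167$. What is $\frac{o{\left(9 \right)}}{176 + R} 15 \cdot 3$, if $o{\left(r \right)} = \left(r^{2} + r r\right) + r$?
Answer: $\frac{7695}{343} \approx 22.434$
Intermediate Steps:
$o{\left(r \right)} = r + 2 r^{2}$ ($o{\left(r \right)} = \left(r^{2} + r^{2}\right) + r = 2 r^{2} + r = r + 2 r^{2}$)
$\frac{o{\left(9 \right)}}{176 + R} 15 \cdot 3 = \frac{9 \left(1 + 2 \cdot 9\right)}{176 + 167} \cdot 15 \cdot 3 = \frac{9 \left(1 + 18\right)}{343} \cdot 45 = \frac{9 \cdot 19}{343} \cdot 45 = \frac{1}{343} \cdot 171 \cdot 45 = \frac{171}{343} \cdot 45 = \frac{7695}{343}$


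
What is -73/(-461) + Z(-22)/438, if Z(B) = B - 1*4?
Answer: 9994/100959 ≈ 0.098991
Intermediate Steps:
Z(B) = -4 + B (Z(B) = B - 4 = -4 + B)
-73/(-461) + Z(-22)/438 = -73/(-461) + (-4 - 22)/438 = -73*(-1/461) - 26*1/438 = 73/461 - 13/219 = 9994/100959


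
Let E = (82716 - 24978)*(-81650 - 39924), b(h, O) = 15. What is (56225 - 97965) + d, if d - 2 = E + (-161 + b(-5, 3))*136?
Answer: -7019501206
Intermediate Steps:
E = -7019439612 (E = 57738*(-121574) = -7019439612)
d = -7019459466 (d = 2 + (-7019439612 + (-161 + 15)*136) = 2 + (-7019439612 - 146*136) = 2 + (-7019439612 - 19856) = 2 - 7019459468 = -7019459466)
(56225 - 97965) + d = (56225 - 97965) - 7019459466 = -41740 - 7019459466 = -7019501206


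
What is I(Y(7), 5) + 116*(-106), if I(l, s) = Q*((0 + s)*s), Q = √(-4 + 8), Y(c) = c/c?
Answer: -12246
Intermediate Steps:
Y(c) = 1
Q = 2 (Q = √4 = 2)
I(l, s) = 2*s² (I(l, s) = 2*((0 + s)*s) = 2*(s*s) = 2*s²)
I(Y(7), 5) + 116*(-106) = 2*5² + 116*(-106) = 2*25 - 12296 = 50 - 12296 = -12246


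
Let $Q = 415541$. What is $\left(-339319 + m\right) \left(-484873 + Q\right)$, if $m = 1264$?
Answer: $23438029260$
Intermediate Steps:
$\left(-339319 + m\right) \left(-484873 + Q\right) = \left(-339319 + 1264\right) \left(-484873 + 415541\right) = \left(-338055\right) \left(-69332\right) = 23438029260$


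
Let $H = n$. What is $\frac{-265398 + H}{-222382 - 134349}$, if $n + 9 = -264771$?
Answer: $\frac{530178}{356731} \approx 1.4862$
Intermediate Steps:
$n = -264780$ ($n = -9 - 264771 = -264780$)
$H = -264780$
$\frac{-265398 + H}{-222382 - 134349} = \frac{-265398 - 264780}{-222382 - 134349} = - \frac{530178}{-222382 - 134349} = - \frac{530178}{-356731} = \left(-530178\right) \left(- \frac{1}{356731}\right) = \frac{530178}{356731}$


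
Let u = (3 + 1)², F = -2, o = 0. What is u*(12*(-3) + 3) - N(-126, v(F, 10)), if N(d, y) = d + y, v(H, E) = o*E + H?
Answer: -400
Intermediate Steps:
v(H, E) = H (v(H, E) = 0*E + H = 0 + H = H)
u = 16 (u = 4² = 16)
u*(12*(-3) + 3) - N(-126, v(F, 10)) = 16*(12*(-3) + 3) - (-126 - 2) = 16*(-36 + 3) - 1*(-128) = 16*(-33) + 128 = -528 + 128 = -400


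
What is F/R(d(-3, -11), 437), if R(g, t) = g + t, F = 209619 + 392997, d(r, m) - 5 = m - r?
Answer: 43044/31 ≈ 1388.5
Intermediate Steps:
d(r, m) = 5 + m - r (d(r, m) = 5 + (m - r) = 5 + m - r)
F = 602616
F/R(d(-3, -11), 437) = 602616/((5 - 11 - 1*(-3)) + 437) = 602616/((5 - 11 + 3) + 437) = 602616/(-3 + 437) = 602616/434 = 602616*(1/434) = 43044/31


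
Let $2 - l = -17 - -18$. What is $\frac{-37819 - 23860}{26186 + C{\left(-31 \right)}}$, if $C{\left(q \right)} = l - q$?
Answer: $- \frac{61679}{26218} \approx -2.3525$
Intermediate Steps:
$l = 1$ ($l = 2 - \left(-17 - -18\right) = 2 - \left(-17 + 18\right) = 2 - 1 = 1$)
$C{\left(q \right)} = 1 - q$
$\frac{-37819 - 23860}{26186 + C{\left(-31 \right)}} = \frac{-37819 - 23860}{26186 + \left(1 - -31\right)} = - \frac{61679}{26186 + \left(1 + 31\right)} = - \frac{61679}{26186 + 32} = - \frac{61679}{26218}$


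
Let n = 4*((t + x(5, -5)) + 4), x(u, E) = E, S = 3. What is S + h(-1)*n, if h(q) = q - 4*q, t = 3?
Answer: 27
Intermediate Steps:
h(q) = -3*q
n = 8 (n = 4*((3 - 5) + 4) = 4*(-2 + 4) = 4*2 = 8)
S + h(-1)*n = 3 - 3*(-1)*8 = 3 + 3*8 = 3 + 24 = 27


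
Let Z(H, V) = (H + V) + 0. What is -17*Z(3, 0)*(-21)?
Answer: 1071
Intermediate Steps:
Z(H, V) = H + V
-17*Z(3, 0)*(-21) = -17*(3 + 0)*(-21) = -17*3*(-21) = -51*(-21) = 1071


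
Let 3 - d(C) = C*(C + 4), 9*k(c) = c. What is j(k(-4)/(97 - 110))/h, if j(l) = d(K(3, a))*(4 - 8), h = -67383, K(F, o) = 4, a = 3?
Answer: -116/67383 ≈ -0.0017215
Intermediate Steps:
k(c) = c/9
d(C) = 3 - C*(4 + C) (d(C) = 3 - C*(C + 4) = 3 - C*(4 + C))
j(l) = 116 (j(l) = (3 - 1*4**2 - 4*4)*(4 - 8) = (3 - 1*16 - 16)*(-4) = (3 - 16 - 16)*(-4) = -29*(-4) = 116)
j(k(-4)/(97 - 110))/h = 116/(-67383) = 116*(-1/67383) = -116/67383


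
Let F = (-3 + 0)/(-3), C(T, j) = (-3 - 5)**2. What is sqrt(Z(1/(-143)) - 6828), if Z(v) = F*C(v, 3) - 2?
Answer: I*sqrt(6766) ≈ 82.256*I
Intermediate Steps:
C(T, j) = 64 (C(T, j) = (-8)**2 = 64)
F = 1 (F = -3*(-1/3) = 1)
Z(v) = 62 (Z(v) = 1*64 - 2 = 64 - 2 = 62)
sqrt(Z(1/(-143)) - 6828) = sqrt(62 - 6828) = sqrt(-6766) = I*sqrt(6766)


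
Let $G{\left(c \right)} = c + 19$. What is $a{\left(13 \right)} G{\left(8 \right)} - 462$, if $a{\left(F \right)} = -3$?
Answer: $-543$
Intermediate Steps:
$G{\left(c \right)} = 19 + c$
$a{\left(13 \right)} G{\left(8 \right)} - 462 = - 3 \left(19 + 8\right) - 462 = \left(-3\right) 27 - 462 = -81 - 462 = -543$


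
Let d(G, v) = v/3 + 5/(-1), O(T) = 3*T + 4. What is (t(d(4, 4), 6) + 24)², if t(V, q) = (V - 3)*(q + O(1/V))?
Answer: 1507984/1089 ≈ 1384.7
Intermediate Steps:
O(T) = 4 + 3*T
d(G, v) = -5 + v/3 (d(G, v) = v*(⅓) + 5*(-1) = v/3 - 5 = -5 + v/3)
t(V, q) = (-3 + V)*(4 + q + 3/V) (t(V, q) = (V - 3)*(q + (4 + 3/V)) = (-3 + V)*(4 + q + 3/V))
(t(d(4, 4), 6) + 24)² = ((-9 - 9/(-5 + (⅓)*4) - 3*6 + 4*(-5 + (⅓)*4) + (-5 + (⅓)*4)*6) + 24)² = ((-9 - 9/(-5 + 4/3) - 18 + 4*(-5 + 4/3) + (-5 + 4/3)*6) + 24)² = ((-9 - 9/(-11/3) - 18 + 4*(-11/3) - 11/3*6) + 24)² = ((-9 - 9*(-3/11) - 18 - 44/3 - 22) + 24)² = ((-9 + 27/11 - 18 - 44/3 - 22) + 24)² = (-2020/33 + 24)² = (-1228/33)² = 1507984/1089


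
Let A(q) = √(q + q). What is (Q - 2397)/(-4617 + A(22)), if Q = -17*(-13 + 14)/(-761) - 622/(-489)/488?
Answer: 334954237471731/645180065359340 + 217644078929*√11/967770098039010 ≈ 0.51991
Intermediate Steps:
A(q) = √2*√q (A(q) = √(2*q) = √2*√q)
Q = 2265043/90799476 (Q = -17*1*(-1/761) - 622*(-1/489)*(1/488) = -17*(-1/761) + (622/489)*(1/488) = 17/761 + 311/119316 = 2265043/90799476 ≈ 0.024946)
(Q - 2397)/(-4617 + A(22)) = (2265043/90799476 - 2397)/(-4617 + √2*√22) = -217644078929/(90799476*(-4617 + 2*√11))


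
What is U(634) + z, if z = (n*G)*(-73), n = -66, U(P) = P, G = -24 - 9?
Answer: -158360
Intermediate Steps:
G = -33
z = -158994 (z = -66*(-33)*(-73) = 2178*(-73) = -158994)
U(634) + z = 634 - 158994 = -158360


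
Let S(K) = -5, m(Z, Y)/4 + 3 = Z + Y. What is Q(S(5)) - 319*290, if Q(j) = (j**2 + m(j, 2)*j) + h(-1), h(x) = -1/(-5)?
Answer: -461824/5 ≈ -92365.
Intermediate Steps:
m(Z, Y) = -12 + 4*Y + 4*Z (m(Z, Y) = -12 + 4*(Z + Y) = -12 + 4*(Y + Z) = -12 + (4*Y + 4*Z) = -12 + 4*Y + 4*Z)
h(x) = 1/5 (h(x) = -1*(-1/5) = 1/5)
Q(j) = 1/5 + j**2 + j*(-4 + 4*j) (Q(j) = (j**2 + (-12 + 4*2 + 4*j)*j) + 1/5 = (j**2 + (-12 + 8 + 4*j)*j) + 1/5 = (j**2 + (-4 + 4*j)*j) + 1/5 = (j**2 + j*(-4 + 4*j)) + 1/5 = 1/5 + j**2 + j*(-4 + 4*j))
Q(S(5)) - 319*290 = (1/5 - 4*(-5) + 5*(-5)**2) - 319*290 = (1/5 + 20 + 5*25) - 92510 = (1/5 + 20 + 125) - 92510 = 726/5 - 92510 = -461824/5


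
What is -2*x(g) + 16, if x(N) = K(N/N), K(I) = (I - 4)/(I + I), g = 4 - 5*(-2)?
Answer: 19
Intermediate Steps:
g = 14 (g = 4 + 10 = 14)
K(I) = (-4 + I)/(2*I) (K(I) = (-4 + I)/((2*I)) = (-4 + I)*(1/(2*I)) = (-4 + I)/(2*I))
x(N) = -3/2 (x(N) = (-4 + N/N)/(2*((N/N))) = (½)*(-4 + 1)/1 = (½)*1*(-3) = -3/2)
-2*x(g) + 16 = -2*(-3/2) + 16 = 3 + 16 = 19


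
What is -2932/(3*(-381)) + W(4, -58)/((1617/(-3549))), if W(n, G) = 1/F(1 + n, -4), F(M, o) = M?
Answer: 935653/440055 ≈ 2.1262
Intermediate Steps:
W(n, G) = 1/(1 + n)
-2932/(3*(-381)) + W(4, -58)/((1617/(-3549))) = -2932/(3*(-381)) + 1/((1 + 4)*((1617/(-3549)))) = -2932/(-1143) + 1/(5*((1617*(-1/3549)))) = -2932*(-1/1143) + 1/(5*(-77/169)) = 2932/1143 + (⅕)*(-169/77) = 2932/1143 - 169/385 = 935653/440055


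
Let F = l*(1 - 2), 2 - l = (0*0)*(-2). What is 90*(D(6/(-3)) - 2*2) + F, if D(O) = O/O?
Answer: -272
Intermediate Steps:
l = 2 (l = 2 - 0*0*(-2) = 2 - 0*(-2) = 2 - 1*0 = 2 + 0 = 2)
D(O) = 1
F = -2 (F = 2*(1 - 2) = 2*(-1) = -2)
90*(D(6/(-3)) - 2*2) + F = 90*(1 - 2*2) - 2 = 90*(1 - 4) - 2 = 90*(-3) - 2 = -270 - 2 = -272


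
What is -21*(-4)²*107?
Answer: -35952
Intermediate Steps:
-21*(-4)²*107 = -21*16*107 = -336*107 = -35952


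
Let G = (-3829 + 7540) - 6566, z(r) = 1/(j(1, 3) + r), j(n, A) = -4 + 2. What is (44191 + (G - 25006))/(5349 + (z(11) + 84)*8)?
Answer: 146970/54197 ≈ 2.7118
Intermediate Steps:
j(n, A) = -2
z(r) = 1/(-2 + r)
G = -2855 (G = 3711 - 6566 = -2855)
(44191 + (G - 25006))/(5349 + (z(11) + 84)*8) = (44191 + (-2855 - 25006))/(5349 + (1/(-2 + 11) + 84)*8) = (44191 - 27861)/(5349 + (1/9 + 84)*8) = 16330/(5349 + (⅑ + 84)*8) = 16330/(5349 + (757/9)*8) = 16330/(5349 + 6056/9) = 16330/(54197/9) = 16330*(9/54197) = 146970/54197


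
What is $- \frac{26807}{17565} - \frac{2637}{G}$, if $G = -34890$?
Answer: $- \frac{11853031}{8171238} \approx -1.4506$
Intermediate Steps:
$- \frac{26807}{17565} - \frac{2637}{G} = - \frac{26807}{17565} - \frac{2637}{-34890} = \left(-26807\right) \frac{1}{17565} - - \frac{879}{11630} = - \frac{26807}{17565} + \frac{879}{11630} = - \frac{11853031}{8171238}$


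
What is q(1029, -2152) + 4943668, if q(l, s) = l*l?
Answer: 6002509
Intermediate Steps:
q(l, s) = l²
q(1029, -2152) + 4943668 = 1029² + 4943668 = 1058841 + 4943668 = 6002509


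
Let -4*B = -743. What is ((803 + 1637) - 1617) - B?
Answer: 2549/4 ≈ 637.25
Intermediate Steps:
B = 743/4 (B = -1/4*(-743) = 743/4 ≈ 185.75)
((803 + 1637) - 1617) - B = ((803 + 1637) - 1617) - 1*743/4 = (2440 - 1617) - 743/4 = 823 - 743/4 = 2549/4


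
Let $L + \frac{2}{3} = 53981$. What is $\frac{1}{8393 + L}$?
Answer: $\frac{3}{187120} \approx 1.6032 \cdot 10^{-5}$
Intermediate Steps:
$L = \frac{161941}{3}$ ($L = - \frac{2}{3} + 53981 = \frac{161941}{3} \approx 53980.0$)
$\frac{1}{8393 + L} = \frac{1}{8393 + \frac{161941}{3}} = \frac{1}{\frac{187120}{3}} = \frac{3}{187120}$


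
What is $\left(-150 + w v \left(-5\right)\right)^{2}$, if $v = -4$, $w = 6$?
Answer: $900$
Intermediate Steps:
$\left(-150 + w v \left(-5\right)\right)^{2} = \left(-150 + 6 \left(-4\right) \left(-5\right)\right)^{2} = \left(-150 - -120\right)^{2} = \left(-150 + 120\right)^{2} = \left(-30\right)^{2} = 900$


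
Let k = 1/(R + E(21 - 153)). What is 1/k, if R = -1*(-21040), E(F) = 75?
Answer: 21115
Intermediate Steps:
R = 21040
k = 1/21115 (k = 1/(21040 + 75) = 1/21115 ≈ 4.7360e-5)
1/k = 1/(1/21115) = 21115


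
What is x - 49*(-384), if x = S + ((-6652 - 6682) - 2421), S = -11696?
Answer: -8635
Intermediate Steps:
x = -27451 (x = -11696 + ((-6652 - 6682) - 2421) = -11696 + (-13334 - 2421) = -11696 - 15755 = -27451)
x - 49*(-384) = -27451 - 49*(-384) = -27451 + 18816 = -8635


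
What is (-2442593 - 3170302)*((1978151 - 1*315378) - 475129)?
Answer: -6666121069380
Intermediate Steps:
(-2442593 - 3170302)*((1978151 - 1*315378) - 475129) = -5612895*((1978151 - 315378) - 475129) = -5612895*(1662773 - 475129) = -5612895*1187644 = -6666121069380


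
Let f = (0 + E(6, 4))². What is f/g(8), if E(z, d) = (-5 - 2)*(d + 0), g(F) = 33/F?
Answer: 6272/33 ≈ 190.06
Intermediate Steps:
E(z, d) = -7*d
f = 784 (f = (0 - 7*4)² = (0 - 28)² = (-28)² = 784)
f/g(8) = 784/(33/8) = (8/33)*784 = 6272/33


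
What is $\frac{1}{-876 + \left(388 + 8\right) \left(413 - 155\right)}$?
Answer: $\frac{1}{101292} \approx 9.8724 \cdot 10^{-6}$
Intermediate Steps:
$\frac{1}{-876 + \left(388 + 8\right) \left(413 - 155\right)} = \frac{1}{-876 + 396 \cdot 258} = \frac{1}{-876 + 102168} = \frac{1}{101292}$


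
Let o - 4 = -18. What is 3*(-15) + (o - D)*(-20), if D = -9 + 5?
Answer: 155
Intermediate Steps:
o = -14 (o = 4 - 18 = -14)
D = -4
3*(-15) + (o - D)*(-20) = 3*(-15) + (-14 - 1*(-4))*(-20) = -45 + (-14 + 4)*(-20) = -45 - 10*(-20) = -45 + 200 = 155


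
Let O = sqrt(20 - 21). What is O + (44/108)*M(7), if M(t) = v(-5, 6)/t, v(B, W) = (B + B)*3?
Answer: -110/63 + I ≈ -1.746 + 1.0*I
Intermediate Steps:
v(B, W) = 6*B (v(B, W) = (2*B)*3 = 6*B)
O = I (O = sqrt(-1) = I ≈ 1.0*I)
M(t) = -30/t (M(t) = (6*(-5))/t = -30/t)
O + (44/108)*M(7) = I + (44/108)*(-30/7) = I + (44*(1/108))*(-30*1/7) = I + (11/27)*(-30/7) = I - 110/63 = -110/63 + I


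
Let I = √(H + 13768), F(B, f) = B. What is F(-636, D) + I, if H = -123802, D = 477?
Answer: -636 + 3*I*√12226 ≈ -636.0 + 331.71*I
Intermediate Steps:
I = 3*I*√12226 (I = √(-123802 + 13768) = √(-110034) = 3*I*√12226 ≈ 331.71*I)
F(-636, D) + I = -636 + 3*I*√12226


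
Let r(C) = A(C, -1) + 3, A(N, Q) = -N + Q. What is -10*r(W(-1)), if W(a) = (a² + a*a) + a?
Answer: -10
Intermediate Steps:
W(a) = a + 2*a² (W(a) = (a² + a²) + a = 2*a² + a = a + 2*a²)
A(N, Q) = Q - N
r(C) = 2 - C (r(C) = (-1 - C) + 3 = 2 - C)
-10*r(W(-1)) = -10*(2 - (-1)*(1 + 2*(-1))) = -10*(2 - (-1)*(1 - 2)) = -10*(2 - (-1)*(-1)) = -10*(2 - 1*1) = -10*(2 - 1) = -10*1 = -10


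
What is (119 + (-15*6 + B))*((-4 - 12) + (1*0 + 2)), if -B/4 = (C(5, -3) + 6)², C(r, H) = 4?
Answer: 5194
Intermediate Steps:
B = -400 (B = -4*(4 + 6)² = -4*10² = -4*100 = -400)
(119 + (-15*6 + B))*((-4 - 12) + (1*0 + 2)) = (119 + (-15*6 - 400))*((-4 - 12) + (1*0 + 2)) = (119 + (-3*30 - 400))*(-16 + (0 + 2)) = (119 + (-90 - 400))*(-16 + 2) = (119 - 490)*(-14) = -371*(-14) = 5194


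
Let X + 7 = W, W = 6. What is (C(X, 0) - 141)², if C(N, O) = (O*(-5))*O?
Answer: 19881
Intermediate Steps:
X = -1 (X = -7 + 6 = -1)
C(N, O) = -5*O² (C(N, O) = (-5*O)*O = -5*O²)
(C(X, 0) - 141)² = (-5*0² - 141)² = (-5*0 - 141)² = (0 - 141)² = (-141)² = 19881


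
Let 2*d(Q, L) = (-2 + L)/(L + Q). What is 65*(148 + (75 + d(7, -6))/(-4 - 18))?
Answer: 207025/22 ≈ 9410.2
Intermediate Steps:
d(Q, L) = (-2 + L)/(2*(L + Q)) (d(Q, L) = ((-2 + L)/(L + Q))/2 = (-2 + L)/(2*(L + Q)))
65*(148 + (75 + d(7, -6))/(-4 - 18)) = 65*(148 + (75 + (-1 + (½)*(-6))/(-6 + 7))/(-4 - 18)) = 65*(148 + (75 + (-1 - 3)/1)/(-22)) = 65*(148 + (75 + 1*(-4))*(-1/22)) = 65*(148 + (75 - 4)*(-1/22)) = 65*(148 + 71*(-1/22)) = 65*(148 - 71/22) = 65*(3185/22) = 207025/22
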